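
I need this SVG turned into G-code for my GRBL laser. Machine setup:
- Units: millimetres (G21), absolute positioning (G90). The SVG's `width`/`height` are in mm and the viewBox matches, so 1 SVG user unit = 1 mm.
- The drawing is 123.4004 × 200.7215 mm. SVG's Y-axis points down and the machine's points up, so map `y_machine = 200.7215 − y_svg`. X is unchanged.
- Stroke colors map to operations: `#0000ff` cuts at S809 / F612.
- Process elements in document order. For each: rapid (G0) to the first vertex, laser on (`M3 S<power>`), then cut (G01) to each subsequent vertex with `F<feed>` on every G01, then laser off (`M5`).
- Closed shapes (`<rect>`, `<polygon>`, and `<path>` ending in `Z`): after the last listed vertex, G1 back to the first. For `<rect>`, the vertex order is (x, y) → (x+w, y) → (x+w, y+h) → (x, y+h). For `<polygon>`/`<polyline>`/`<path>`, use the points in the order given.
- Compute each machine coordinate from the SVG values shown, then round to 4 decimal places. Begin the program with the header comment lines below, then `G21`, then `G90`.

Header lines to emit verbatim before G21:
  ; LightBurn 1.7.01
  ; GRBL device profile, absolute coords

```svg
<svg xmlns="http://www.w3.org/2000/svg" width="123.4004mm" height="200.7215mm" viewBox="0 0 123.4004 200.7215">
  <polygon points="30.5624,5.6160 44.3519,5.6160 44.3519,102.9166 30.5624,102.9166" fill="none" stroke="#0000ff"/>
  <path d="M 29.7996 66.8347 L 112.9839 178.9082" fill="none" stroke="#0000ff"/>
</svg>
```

Since the viewBox matches the mm dimensions, user units are millimetres directly. The only transform is the Y-flip y_m = 200.7215 − y_svg.

Shape 1 is a rectangle drawn with `<polygon>`. Its stroke #0000ff means cut at S809, F612. After flipping Y the toolpath is (30.5624,195.1055) → (44.3519,195.1055) → (44.3519,97.8049) → (30.5624,97.8049) → (30.5624,195.1055), returning to the start.

Shape 2 is a line segment drawn with `<path>`. Its stroke #0000ff means cut at S809, F612. After flipping Y the toolpath is (29.7996,133.8868) → (112.9839,21.8133).

; LightBurn 1.7.01
; GRBL device profile, absolute coords
G21
G90
G0 X30.5624 Y195.1055
M3 S809
G01 X44.3519 Y195.1055 F612
G01 X44.3519 Y97.8049 F612
G01 X30.5624 Y97.8049 F612
G01 X30.5624 Y195.1055 F612
M5
G0 X29.7996 Y133.8868
M3 S809
G01 X112.9839 Y21.8133 F612
M5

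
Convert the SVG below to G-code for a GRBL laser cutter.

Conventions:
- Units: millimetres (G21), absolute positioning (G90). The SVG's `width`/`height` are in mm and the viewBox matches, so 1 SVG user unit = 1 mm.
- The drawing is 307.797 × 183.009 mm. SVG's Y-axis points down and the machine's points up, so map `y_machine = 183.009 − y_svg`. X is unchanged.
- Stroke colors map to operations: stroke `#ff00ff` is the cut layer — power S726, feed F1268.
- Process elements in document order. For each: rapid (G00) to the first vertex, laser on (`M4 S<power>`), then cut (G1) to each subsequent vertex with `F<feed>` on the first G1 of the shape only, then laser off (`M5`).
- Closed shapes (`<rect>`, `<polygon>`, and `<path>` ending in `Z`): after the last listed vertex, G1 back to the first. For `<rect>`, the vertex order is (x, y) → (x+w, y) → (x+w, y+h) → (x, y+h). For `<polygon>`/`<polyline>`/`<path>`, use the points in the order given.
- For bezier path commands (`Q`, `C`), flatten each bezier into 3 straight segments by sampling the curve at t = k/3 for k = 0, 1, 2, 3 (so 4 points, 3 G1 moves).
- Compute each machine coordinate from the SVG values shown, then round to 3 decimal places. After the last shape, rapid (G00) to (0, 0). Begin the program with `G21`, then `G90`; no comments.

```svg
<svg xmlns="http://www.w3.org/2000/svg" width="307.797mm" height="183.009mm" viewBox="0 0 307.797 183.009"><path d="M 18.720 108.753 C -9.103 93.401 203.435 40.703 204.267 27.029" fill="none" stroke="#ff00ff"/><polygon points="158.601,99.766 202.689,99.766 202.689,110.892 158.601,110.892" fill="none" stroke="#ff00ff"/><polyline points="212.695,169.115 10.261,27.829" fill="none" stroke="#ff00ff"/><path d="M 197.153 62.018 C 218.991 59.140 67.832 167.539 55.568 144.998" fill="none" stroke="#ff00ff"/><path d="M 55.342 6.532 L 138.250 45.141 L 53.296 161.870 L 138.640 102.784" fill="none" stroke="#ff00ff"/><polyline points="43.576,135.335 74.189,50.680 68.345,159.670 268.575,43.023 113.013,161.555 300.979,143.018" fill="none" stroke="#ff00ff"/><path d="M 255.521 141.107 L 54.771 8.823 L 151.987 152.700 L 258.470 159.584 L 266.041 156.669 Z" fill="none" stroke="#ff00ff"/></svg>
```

G21
G90
G00 X18.720 Y74.256
M4 S726
G1 X54.274 Y99.228 F1268
G1 X149.610 Y132.127
G1 X204.267 Y155.980
M5
G00 X158.601 Y83.243
M4 S726
G1 X202.689 Y83.243 F1268
G1 X202.689 Y72.117
G1 X158.601 Y72.117
G1 X158.601 Y83.243
M5
G00 X212.695 Y13.894
M4 S726
G1 X10.261 Y155.180 F1268
M5
G00 X197.153 Y120.991
M4 S726
G1 X172.877 Y95.748 F1268
G1 X102.579 Y50.146
G1 X55.568 Y38.011
M5
G00 X55.342 Y176.477
M4 S726
G1 X138.250 Y137.868 F1268
G1 X53.296 Y21.139
G1 X138.640 Y80.225
M5
G00 X43.576 Y47.674
M4 S726
G1 X74.189 Y132.329 F1268
G1 X68.345 Y23.339
G1 X268.575 Y139.986
G1 X113.013 Y21.454
G1 X300.979 Y39.991
M5
G00 X255.521 Y41.902
M4 S726
G1 X54.771 Y174.186 F1268
G1 X151.987 Y30.309
G1 X258.470 Y23.425
G1 X266.041 Y26.340
G1 X255.521 Y41.902
M5
G00 X0.000 Y0.000

Since the viewBox matches the mm dimensions, user units are millimetres directly. The only transform is the Y-flip y_m = 183.009 − y_svg.

Shape 1 is a cubic bezier drawn with `<path>`. Its stroke #ff00ff means cut at S726, F1268. After flipping Y the toolpath is (18.720,74.256) → (54.274,99.228) → (149.610,132.127) → (204.267,155.980).

Shape 2 is a rectangle drawn with `<polygon>`. Its stroke #ff00ff means cut at S726, F1268. After flipping Y the toolpath is (158.601,83.243) → (202.689,83.243) → (202.689,72.117) → (158.601,72.117) → (158.601,83.243), returning to the start.

Shape 3 is a line segment drawn with `<polyline>`. Its stroke #ff00ff means cut at S726, F1268. After flipping Y the toolpath is (212.695,13.894) → (10.261,155.180).

Shape 4 is a cubic bezier drawn with `<path>`. Its stroke #ff00ff means cut at S726, F1268. After flipping Y the toolpath is (197.153,120.991) → (172.877,95.748) → (102.579,50.146) → (55.568,38.011).

Shape 5 is a open polyline drawn with `<path>`. Its stroke #ff00ff means cut at S726, F1268. After flipping Y the toolpath is (55.342,176.477) → (138.250,137.868) → (53.296,21.139) → (138.640,80.225).

Shape 6 is a open polyline drawn with `<polyline>`. Its stroke #ff00ff means cut at S726, F1268. After flipping Y the toolpath is (43.576,47.674) → (74.189,132.329) → (68.345,23.339) → (268.575,139.986) → (113.013,21.454) → (300.979,39.991).

Shape 7 is a closed polygon drawn with `<path>`. Its stroke #ff00ff means cut at S726, F1268. After flipping Y the toolpath is (255.521,41.902) → (54.771,174.186) → (151.987,30.309) → (258.470,23.425) → (266.041,26.340) → (255.521,41.902), returning to the start.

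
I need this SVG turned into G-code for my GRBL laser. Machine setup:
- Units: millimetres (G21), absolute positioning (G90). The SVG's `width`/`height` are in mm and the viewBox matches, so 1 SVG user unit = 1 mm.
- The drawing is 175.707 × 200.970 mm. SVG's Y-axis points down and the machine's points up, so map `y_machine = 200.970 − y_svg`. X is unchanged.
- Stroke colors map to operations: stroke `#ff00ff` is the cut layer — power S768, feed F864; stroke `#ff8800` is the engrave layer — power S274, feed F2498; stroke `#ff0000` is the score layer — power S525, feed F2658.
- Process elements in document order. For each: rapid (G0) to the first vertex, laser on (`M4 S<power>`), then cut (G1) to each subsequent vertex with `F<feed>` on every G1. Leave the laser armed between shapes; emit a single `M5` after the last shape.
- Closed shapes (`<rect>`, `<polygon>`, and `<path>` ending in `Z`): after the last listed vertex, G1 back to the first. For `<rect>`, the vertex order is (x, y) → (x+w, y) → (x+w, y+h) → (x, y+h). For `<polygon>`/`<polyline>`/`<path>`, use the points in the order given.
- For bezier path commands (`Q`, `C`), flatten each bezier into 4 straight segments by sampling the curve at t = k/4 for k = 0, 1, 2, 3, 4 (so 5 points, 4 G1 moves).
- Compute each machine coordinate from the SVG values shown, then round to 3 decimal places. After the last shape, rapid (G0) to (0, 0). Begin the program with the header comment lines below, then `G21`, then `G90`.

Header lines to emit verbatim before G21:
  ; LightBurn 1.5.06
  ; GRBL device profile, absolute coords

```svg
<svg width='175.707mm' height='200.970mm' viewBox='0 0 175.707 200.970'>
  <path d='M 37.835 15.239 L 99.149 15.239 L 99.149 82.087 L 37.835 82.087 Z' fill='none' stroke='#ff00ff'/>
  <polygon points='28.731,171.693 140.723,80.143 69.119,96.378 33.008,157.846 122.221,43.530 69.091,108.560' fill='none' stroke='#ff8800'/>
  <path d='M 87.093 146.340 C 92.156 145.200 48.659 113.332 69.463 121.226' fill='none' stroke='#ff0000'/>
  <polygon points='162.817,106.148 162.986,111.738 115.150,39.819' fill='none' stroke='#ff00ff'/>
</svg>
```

; LightBurn 1.5.06
; GRBL device profile, absolute coords
G21
G90
G0 X37.835 Y185.731
M4 S768
G1 X99.149 Y185.731 F864
G1 X99.149 Y118.883 F864
G1 X37.835 Y118.883 F864
G1 X37.835 Y185.731 F864
G0 X28.731 Y29.277
M4 S274
G1 X140.723 Y120.827 F2498
G1 X69.119 Y104.592 F2498
G1 X33.008 Y43.124 F2498
G1 X122.221 Y157.440 F2498
G1 X69.091 Y92.410 F2498
G1 X28.731 Y29.277 F2498
G0 X87.093 Y54.630
M4 S525
G1 X83.549 Y60.145 F2658
G1 X72.375 Y70.575 F2658
G1 X64.153 Y79.311 F2658
G1 X69.463 Y79.744 F2658
G0 X162.817 Y94.822
M4 S768
G1 X162.986 Y89.232 F864
G1 X115.150 Y161.151 F864
G1 X162.817 Y94.822 F864
M5
G0 X0.000 Y0.000

Since the viewBox matches the mm dimensions, user units are millimetres directly. The only transform is the Y-flip y_m = 200.970 − y_svg.

Shape 1 is a rectangle drawn with `<path>`. Its stroke #ff00ff means cut at S768, F864. After flipping Y the toolpath is (37.835,185.731) → (99.149,185.731) → (99.149,118.883) → (37.835,118.883) → (37.835,185.731), returning to the start.

Shape 2 is a closed polygon drawn with `<polygon>`. Its stroke #ff8800 means engrave at S274, F2498. After flipping Y the toolpath is (28.731,29.277) → (140.723,120.827) → (69.119,104.592) → (33.008,43.124) → (122.221,157.440) → (69.091,92.410) → (28.731,29.277), returning to the start.

Shape 3 is a cubic bezier drawn with `<path>`. Its stroke #ff0000 means score at S525, F2658. After flipping Y the toolpath is (87.093,54.630) → (83.549,60.145) → (72.375,70.575) → (64.153,79.311) → (69.463,79.744).

Shape 4 is a closed polygon drawn with `<polygon>`. Its stroke #ff00ff means cut at S768, F864. After flipping Y the toolpath is (162.817,94.822) → (162.986,89.232) → (115.150,161.151) → (162.817,94.822), returning to the start.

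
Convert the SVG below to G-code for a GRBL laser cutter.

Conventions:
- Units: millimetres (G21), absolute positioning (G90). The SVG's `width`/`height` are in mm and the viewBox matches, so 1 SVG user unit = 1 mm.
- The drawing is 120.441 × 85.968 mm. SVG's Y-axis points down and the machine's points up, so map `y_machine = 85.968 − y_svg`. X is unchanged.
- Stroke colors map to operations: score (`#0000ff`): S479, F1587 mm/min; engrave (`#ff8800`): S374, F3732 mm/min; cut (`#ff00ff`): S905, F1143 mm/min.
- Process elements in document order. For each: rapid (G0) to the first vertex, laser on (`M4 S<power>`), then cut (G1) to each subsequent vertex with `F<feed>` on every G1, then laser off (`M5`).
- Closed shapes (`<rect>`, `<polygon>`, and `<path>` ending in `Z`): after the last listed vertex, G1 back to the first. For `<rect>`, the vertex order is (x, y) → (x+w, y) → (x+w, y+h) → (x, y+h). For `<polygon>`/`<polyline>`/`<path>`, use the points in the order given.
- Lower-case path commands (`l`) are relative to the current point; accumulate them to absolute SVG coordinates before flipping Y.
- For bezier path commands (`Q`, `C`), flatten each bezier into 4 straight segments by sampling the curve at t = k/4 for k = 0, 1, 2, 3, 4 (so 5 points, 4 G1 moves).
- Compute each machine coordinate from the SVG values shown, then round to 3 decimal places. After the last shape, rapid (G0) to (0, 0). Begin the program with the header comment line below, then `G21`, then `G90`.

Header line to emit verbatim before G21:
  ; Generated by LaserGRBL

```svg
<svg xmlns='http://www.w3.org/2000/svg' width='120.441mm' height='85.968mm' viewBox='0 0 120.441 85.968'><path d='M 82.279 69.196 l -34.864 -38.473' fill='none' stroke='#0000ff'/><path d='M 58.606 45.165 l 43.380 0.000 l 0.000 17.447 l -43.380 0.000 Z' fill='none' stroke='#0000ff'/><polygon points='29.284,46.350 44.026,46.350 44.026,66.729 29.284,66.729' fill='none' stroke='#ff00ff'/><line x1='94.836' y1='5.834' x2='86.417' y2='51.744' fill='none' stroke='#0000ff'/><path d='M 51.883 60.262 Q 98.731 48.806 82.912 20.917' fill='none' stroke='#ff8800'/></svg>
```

; Generated by LaserGRBL
G21
G90
G0 X82.279 Y16.772
M4 S479
G1 X47.415 Y55.245 F1587
M5
G0 X58.606 Y40.803
M4 S479
G1 X101.986 Y40.803 F1587
G1 X101.986 Y23.356 F1587
G1 X58.606 Y23.356 F1587
G1 X58.606 Y40.803 F1587
M5
G0 X29.284 Y39.618
M4 S905
G1 X44.026 Y39.618 F1143
G1 X44.026 Y19.239 F1143
G1 X29.284 Y19.239 F1143
G1 X29.284 Y39.618 F1143
M5
G0 X94.836 Y80.134
M4 S479
G1 X86.417 Y34.224 F1587
M5
G0 X51.883 Y25.706
M4 S374
G1 X71.390 Y32.461 F3732
G1 X83.064 Y41.270 F3732
G1 X86.905 Y52.134 F3732
G1 X82.912 Y65.051 F3732
M5
G0 X0.000 Y0.000

viewBox `0 0 120.441 85.968` with mm width/height → 1 unit = 1 mm. Flip: y_m = 85.968 − y_svg.

**Shape 1** — `<path>` line segment, stroke `#0000ff` → score (S479, F1587). Machine vertices: (82.279,16.772) → (47.415,55.245). Open path.

**Shape 2** — `<path>` rectangle, stroke `#0000ff` → score (S479, F1587). Machine vertices: (58.606,40.803) → (101.986,40.803) → (101.986,23.356) → (58.606,23.356) → (58.606,40.803). Closed: final G1 returns to the first vertex.

**Shape 3** — `<polygon>` rectangle, stroke `#ff00ff` → cut (S905, F1143). Machine vertices: (29.284,39.618) → (44.026,39.618) → (44.026,19.239) → (29.284,19.239) → (29.284,39.618). Closed: final G1 returns to the first vertex.

**Shape 4** — `<line>` line segment, stroke `#0000ff` → score (S479, F1587). Machine vertices: (94.836,80.134) → (86.417,34.224). Open path.

**Shape 5** — `<path>` quadratic bezier, stroke `#ff8800` → engrave (S374, F3732). Control points (SVG): P0=(51.883,60.262), P1=(98.731,48.806), P2=(82.912,20.917); sampled at t=k/4. Machine vertices: (51.883,25.706) → (71.390,32.461) → (83.064,41.270) → (86.905,52.134) → (82.912,65.051). Open path.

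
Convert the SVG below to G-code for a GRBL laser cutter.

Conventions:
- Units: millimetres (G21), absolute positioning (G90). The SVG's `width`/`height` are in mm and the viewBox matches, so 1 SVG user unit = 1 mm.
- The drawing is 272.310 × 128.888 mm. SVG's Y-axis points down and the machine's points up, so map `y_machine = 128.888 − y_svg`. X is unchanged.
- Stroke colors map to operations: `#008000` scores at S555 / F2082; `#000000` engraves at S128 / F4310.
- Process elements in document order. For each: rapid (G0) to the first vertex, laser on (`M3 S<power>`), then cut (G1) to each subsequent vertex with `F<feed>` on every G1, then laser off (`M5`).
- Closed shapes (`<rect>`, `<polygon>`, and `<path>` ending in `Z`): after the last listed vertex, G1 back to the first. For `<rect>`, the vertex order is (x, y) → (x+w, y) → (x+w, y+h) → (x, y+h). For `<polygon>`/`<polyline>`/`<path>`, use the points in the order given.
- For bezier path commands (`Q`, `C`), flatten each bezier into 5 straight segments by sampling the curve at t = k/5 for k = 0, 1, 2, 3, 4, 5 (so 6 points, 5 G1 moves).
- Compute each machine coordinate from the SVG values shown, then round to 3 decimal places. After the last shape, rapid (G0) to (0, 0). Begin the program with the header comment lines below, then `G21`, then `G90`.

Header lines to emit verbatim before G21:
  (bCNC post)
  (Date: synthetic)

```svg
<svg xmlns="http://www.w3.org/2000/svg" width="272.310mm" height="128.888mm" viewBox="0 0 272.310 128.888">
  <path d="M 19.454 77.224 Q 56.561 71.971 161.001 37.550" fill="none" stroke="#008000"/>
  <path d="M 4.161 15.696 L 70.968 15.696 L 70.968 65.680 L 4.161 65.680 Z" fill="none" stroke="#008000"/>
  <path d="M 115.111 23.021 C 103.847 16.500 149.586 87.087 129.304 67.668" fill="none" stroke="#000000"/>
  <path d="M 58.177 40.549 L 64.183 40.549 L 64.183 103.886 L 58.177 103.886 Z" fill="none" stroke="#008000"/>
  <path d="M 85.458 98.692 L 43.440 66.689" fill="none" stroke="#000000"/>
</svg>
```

(bCNC post)
(Date: synthetic)
G21
G90
G0 X19.454 Y51.664
M3 S555
G1 X36.990 Y54.932 F2082
G1 X59.913 Y60.533 F2082
G1 X88.222 Y68.468 F2082
G1 X121.918 Y78.736 F2082
G1 X161.001 Y91.338 F2082
M5
G0 X4.161 Y113.192
M3 S555
G1 X70.968 Y113.192 F2082
G1 X70.968 Y63.208 F2082
G1 X4.161 Y63.208 F2082
G1 X4.161 Y113.192 F2082
M5
G0 X115.111 Y105.867
M3 S128
G1 X114.209 Y101.864 F4310
G1 X121.082 Y87.376 F4310
G1 X129.826 Y70.425 F4310
G1 X134.535 Y59.032 F4310
G1 X129.304 Y61.220 F4310
M5
G0 X58.177 Y88.339
M3 S555
G1 X64.183 Y88.339 F2082
G1 X64.183 Y25.002 F2082
G1 X58.177 Y25.002 F2082
G1 X58.177 Y88.339 F2082
M5
G0 X85.458 Y30.196
M3 S128
G1 X43.440 Y62.199 F4310
M5
G0 X0.000 Y0.000

1 u = 1 mm; y_m = 128.888 − y.

[1] `<path>` quadratic bezier, #008000→score S555 F2082: (19.454,51.664) → (36.990,54.932) → (59.913,60.533) → (88.222,68.468) → (121.918,78.736) → (161.001,91.338)

[2] `<path>` rectangle, #008000→score S555 F2082: (4.161,113.192) → (70.968,113.192) → (70.968,63.208) → (4.161,63.208) → (4.161,113.192) (closed)

[3] `<path>` cubic bezier, #000000→engrave S128 F4310: (115.111,105.867) → (114.209,101.864) → (121.082,87.376) → (129.826,70.425) → (134.535,59.032) → (129.304,61.220)

[4] `<path>` rectangle, #008000→score S555 F2082: (58.177,88.339) → (64.183,88.339) → (64.183,25.002) → (58.177,25.002) → (58.177,88.339) (closed)

[5] `<path>` line segment, #000000→engrave S128 F4310: (85.458,30.196) → (43.440,62.199)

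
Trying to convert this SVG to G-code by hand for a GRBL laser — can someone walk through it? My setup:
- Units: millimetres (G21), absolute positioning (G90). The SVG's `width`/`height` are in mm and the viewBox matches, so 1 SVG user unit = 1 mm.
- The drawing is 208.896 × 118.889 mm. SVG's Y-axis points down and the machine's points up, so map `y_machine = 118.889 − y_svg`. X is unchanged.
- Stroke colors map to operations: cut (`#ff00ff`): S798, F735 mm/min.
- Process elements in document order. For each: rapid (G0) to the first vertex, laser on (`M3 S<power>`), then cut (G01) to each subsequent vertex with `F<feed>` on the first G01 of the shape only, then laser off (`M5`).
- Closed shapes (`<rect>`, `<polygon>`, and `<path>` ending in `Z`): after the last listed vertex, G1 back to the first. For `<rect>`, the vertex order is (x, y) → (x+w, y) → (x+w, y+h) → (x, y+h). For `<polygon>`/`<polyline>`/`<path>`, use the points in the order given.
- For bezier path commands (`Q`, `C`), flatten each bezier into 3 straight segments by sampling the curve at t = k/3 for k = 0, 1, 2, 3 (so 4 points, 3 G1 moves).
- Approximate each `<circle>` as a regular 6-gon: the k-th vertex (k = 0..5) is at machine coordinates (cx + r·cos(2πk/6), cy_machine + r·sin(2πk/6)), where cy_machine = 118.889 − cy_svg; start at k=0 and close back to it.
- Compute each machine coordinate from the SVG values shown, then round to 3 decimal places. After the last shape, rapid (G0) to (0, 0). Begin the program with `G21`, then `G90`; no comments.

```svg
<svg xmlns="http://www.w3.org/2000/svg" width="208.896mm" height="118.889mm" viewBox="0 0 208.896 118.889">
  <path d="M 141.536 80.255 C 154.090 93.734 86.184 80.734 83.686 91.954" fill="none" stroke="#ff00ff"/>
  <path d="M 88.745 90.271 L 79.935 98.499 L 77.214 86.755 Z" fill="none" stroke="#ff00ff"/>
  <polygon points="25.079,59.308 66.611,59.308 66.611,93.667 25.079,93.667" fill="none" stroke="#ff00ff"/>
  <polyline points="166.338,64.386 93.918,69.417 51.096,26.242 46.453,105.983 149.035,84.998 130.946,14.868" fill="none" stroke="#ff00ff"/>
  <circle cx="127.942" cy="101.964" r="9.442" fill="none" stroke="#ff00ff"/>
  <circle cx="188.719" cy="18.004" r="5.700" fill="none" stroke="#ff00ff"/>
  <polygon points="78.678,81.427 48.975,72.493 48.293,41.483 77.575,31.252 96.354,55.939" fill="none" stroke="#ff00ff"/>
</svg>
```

1 u = 1 mm; y_m = 118.889 − y.

[1] `<path>` cubic bezier, #ff00ff→cut S798 F735: (141.536,38.634) → (132.673,32.104) → (102.584,31.959) → (83.686,26.935)

[2] `<path>` regular polygon, #ff00ff→cut S798 F735: (88.745,28.618) → (79.935,20.390) → (77.214,32.134) → (88.745,28.618) (closed)

[3] `<polygon>` rectangle, #ff00ff→cut S798 F735: (25.079,59.581) → (66.611,59.581) → (66.611,25.222) → (25.079,25.222) → (25.079,59.581) (closed)

[4] `<polyline>` open polyline, #ff00ff→cut S798 F735: (166.338,54.503) → (93.918,49.472) → (51.096,92.647) → (46.453,12.906) → (149.035,33.891) → (130.946,104.021)

[5] `<circle>` circle, #ff00ff→cut S798 F735: (137.384,16.925) → (132.663,25.102) → (123.221,25.102) → (118.500,16.925) → (123.221,8.748) → (132.663,8.748) → (137.384,16.925) (closed)

[6] `<circle>` circle, #ff00ff→cut S798 F735: (194.419,100.885) → (191.569,105.821) → (185.869,105.821) → (183.019,100.885) → (185.869,95.949) → (191.569,95.949) → (194.419,100.885) (closed)

[7] `<polygon>` regular polygon, #ff00ff→cut S798 F735: (78.678,37.462) → (48.975,46.396) → (48.293,77.406) → (77.575,87.637) → (96.354,62.950) → (78.678,37.462) (closed)

G21
G90
G0 X141.536 Y38.634
M3 S798
G01 X132.673 Y32.104 F735
G01 X102.584 Y31.959
G01 X83.686 Y26.935
M5
G0 X88.745 Y28.618
M3 S798
G01 X79.935 Y20.390 F735
G01 X77.214 Y32.134
G01 X88.745 Y28.618
M5
G0 X25.079 Y59.581
M3 S798
G01 X66.611 Y59.581 F735
G01 X66.611 Y25.222
G01 X25.079 Y25.222
G01 X25.079 Y59.581
M5
G0 X166.338 Y54.503
M3 S798
G01 X93.918 Y49.472 F735
G01 X51.096 Y92.647
G01 X46.453 Y12.906
G01 X149.035 Y33.891
G01 X130.946 Y104.021
M5
G0 X137.384 Y16.925
M3 S798
G01 X132.663 Y25.102 F735
G01 X123.221 Y25.102
G01 X118.500 Y16.925
G01 X123.221 Y8.748
G01 X132.663 Y8.748
G01 X137.384 Y16.925
M5
G0 X194.419 Y100.885
M3 S798
G01 X191.569 Y105.821 F735
G01 X185.869 Y105.821
G01 X183.019 Y100.885
G01 X185.869 Y95.949
G01 X191.569 Y95.949
G01 X194.419 Y100.885
M5
G0 X78.678 Y37.462
M3 S798
G01 X48.975 Y46.396 F735
G01 X48.293 Y77.406
G01 X77.575 Y87.637
G01 X96.354 Y62.950
G01 X78.678 Y37.462
M5
G0 X0.000 Y0.000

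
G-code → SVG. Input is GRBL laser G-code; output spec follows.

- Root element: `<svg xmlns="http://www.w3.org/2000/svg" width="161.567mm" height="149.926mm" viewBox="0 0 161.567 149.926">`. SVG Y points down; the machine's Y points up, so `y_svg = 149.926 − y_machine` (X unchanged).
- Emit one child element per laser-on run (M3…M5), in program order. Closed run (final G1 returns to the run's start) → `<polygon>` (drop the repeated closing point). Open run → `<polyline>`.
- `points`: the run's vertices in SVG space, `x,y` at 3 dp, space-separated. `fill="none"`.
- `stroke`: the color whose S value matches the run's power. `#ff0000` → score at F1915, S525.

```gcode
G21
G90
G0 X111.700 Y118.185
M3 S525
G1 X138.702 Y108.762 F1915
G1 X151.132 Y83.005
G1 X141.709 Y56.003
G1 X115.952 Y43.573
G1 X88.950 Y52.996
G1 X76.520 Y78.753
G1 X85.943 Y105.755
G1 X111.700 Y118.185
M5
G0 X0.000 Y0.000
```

y_svg = 149.926 − y_m. Every run uses S525, so all elements get stroke `#ff0000` (score).

[1] closed run; points: 111.700,31.741 138.702,41.164 151.132,66.921 141.709,93.923 115.952,106.353 88.950,96.930 76.520,71.173 85.943,44.171

<svg xmlns="http://www.w3.org/2000/svg" width="161.567mm" height="149.926mm" viewBox="0 0 161.567 149.926">
  <polygon points="111.700,31.741 138.702,41.164 151.132,66.921 141.709,93.923 115.952,106.353 88.950,96.930 76.520,71.173 85.943,44.171" fill="none" stroke="#ff0000"/>
</svg>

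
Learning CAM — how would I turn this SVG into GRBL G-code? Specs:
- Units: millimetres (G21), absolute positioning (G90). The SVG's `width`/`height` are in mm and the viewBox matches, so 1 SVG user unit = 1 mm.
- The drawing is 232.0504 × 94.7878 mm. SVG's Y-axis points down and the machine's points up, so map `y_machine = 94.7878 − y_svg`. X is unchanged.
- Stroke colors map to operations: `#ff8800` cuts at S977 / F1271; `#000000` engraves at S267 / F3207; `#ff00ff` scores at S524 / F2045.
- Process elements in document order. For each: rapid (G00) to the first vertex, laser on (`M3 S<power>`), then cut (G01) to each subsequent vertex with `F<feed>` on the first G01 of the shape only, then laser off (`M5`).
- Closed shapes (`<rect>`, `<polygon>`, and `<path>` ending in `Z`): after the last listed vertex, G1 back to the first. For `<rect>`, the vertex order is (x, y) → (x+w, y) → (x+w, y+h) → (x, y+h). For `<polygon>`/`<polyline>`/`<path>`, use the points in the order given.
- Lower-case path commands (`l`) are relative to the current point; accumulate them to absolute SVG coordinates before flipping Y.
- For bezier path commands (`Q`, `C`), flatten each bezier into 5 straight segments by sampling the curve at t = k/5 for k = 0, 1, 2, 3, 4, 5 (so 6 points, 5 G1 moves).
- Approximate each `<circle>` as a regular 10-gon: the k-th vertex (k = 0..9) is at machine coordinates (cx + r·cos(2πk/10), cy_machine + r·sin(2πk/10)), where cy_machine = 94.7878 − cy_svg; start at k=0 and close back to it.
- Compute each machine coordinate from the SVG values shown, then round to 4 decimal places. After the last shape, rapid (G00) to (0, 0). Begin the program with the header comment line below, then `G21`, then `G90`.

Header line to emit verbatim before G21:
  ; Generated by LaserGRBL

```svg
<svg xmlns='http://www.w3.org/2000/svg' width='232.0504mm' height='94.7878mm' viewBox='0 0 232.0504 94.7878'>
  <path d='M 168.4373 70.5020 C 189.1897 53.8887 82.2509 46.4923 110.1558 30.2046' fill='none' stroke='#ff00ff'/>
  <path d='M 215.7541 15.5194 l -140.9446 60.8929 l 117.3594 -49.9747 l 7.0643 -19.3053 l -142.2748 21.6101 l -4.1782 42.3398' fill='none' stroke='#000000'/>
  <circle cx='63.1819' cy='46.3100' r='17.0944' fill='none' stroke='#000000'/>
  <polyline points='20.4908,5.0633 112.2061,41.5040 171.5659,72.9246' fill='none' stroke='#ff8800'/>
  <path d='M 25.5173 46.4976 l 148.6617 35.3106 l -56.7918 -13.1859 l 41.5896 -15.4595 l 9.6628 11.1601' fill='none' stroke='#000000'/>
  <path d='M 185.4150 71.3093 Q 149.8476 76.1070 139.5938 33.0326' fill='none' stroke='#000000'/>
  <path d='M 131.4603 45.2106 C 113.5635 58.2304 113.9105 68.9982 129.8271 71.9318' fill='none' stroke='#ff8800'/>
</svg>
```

; Generated by LaserGRBL
G21
G90
G00 X168.4373 Y24.2858
M3 S524
G01 X167.6661 Y33.2926 F2045
G01 X148.8506 Y40.9566
G01 X124.5927 Y48.1469
G01 X107.4938 Y55.7327
G01 X110.1558 Y64.5832
M5
G00 X215.7541 Y79.2684
M3 S267
G01 X74.8095 Y18.3755 F3207
G01 X192.1689 Y68.3502
G01 X199.2332 Y87.6555
G01 X56.9584 Y66.0454
G01 X52.7802 Y23.7056
M5
G00 X80.2763 Y48.4778
M3 S267
G01 X77.0116 Y58.5256 F3207
G01 X68.4644 Y64.7355
G01 X57.8994 Y64.7355
G01 X49.3522 Y58.5256
G01 X46.0875 Y48.4778
G01 X49.3522 Y38.4300
G01 X57.8994 Y32.2201
G01 X68.4644 Y32.2201
G01 X77.0116 Y38.4300
G01 X80.2763 Y48.4778
M5
G00 X20.4908 Y89.7245
M3 S977
G01 X112.2061 Y53.2838 F1271
G01 X171.5659 Y21.8632
M5
G00 X25.5173 Y48.2902
M3 S267
G01 X174.1790 Y12.9796 F3207
G01 X117.3872 Y26.1655
G01 X158.9768 Y41.6250
G01 X168.6396 Y30.4649
M5
G00 X185.4150 Y23.4785
M3 S267
G01 X172.2006 Y23.4743 F3207
G01 X161.0113 Y27.2999
G01 X151.8470 Y34.9552
G01 X144.7079 Y46.4403
G01 X139.5938 Y61.7552
M5
G00 X131.4603 Y49.5772
M3 S977
G01 X122.8901 Y42.0802 F1271
G01 X118.5700 Y35.3917
G01 X118.3717 Y29.7795
G01 X122.1669 Y25.5116
G01 X129.8271 Y22.8560
M5
G00 X0.0000 Y0.0000

Since the viewBox matches the mm dimensions, user units are millimetres directly. The only transform is the Y-flip y_m = 94.7878 − y_svg.

Shape 1 is a cubic bezier drawn with `<path>`. Its stroke #ff00ff means score at S524, F2045. After flipping Y the toolpath is (168.4373,24.2858) → (167.6661,33.2926) → (148.8506,40.9566) → (124.5927,48.1469) → (107.4938,55.7327) → (110.1558,64.5832).

Shape 2 is a open polyline drawn with `<path>`. Its stroke #000000 means engrave at S267, F3207. After flipping Y the toolpath is (215.7541,79.2684) → (74.8095,18.3755) → (192.1689,68.3502) → (199.2332,87.6555) → (56.9584,66.0454) → (52.7802,23.7056).

Shape 3 is a circle drawn with `<circle>`. Its stroke #000000 means engrave at S267, F3207. After flipping Y the toolpath is (80.2763,48.4778) → (77.0116,58.5256) → (68.4644,64.7355) → (57.8994,64.7355) → (49.3522,58.5256) → (46.0875,48.4778) → (49.3522,38.4300) → (57.8994,32.2201) → (68.4644,32.2201) → (77.0116,38.4300) → (80.2763,48.4778), returning to the start.

Shape 4 is a open polyline drawn with `<polyline>`. Its stroke #ff8800 means cut at S977, F1271. After flipping Y the toolpath is (20.4908,89.7245) → (112.2061,53.2838) → (171.5659,21.8632).

Shape 5 is a open polyline drawn with `<path>`. Its stroke #000000 means engrave at S267, F3207. After flipping Y the toolpath is (25.5173,48.2902) → (174.1790,12.9796) → (117.3872,26.1655) → (158.9768,41.6250) → (168.6396,30.4649).

Shape 6 is a quadratic bezier drawn with `<path>`. Its stroke #000000 means engrave at S267, F3207. After flipping Y the toolpath is (185.4150,23.4785) → (172.2006,23.4743) → (161.0113,27.2999) → (151.8470,34.9552) → (144.7079,46.4403) → (139.5938,61.7552).

Shape 7 is a cubic bezier drawn with `<path>`. Its stroke #ff8800 means cut at S977, F1271. After flipping Y the toolpath is (131.4603,49.5772) → (122.8901,42.0802) → (118.5700,35.3917) → (118.3717,29.7795) → (122.1669,25.5116) → (129.8271,22.8560).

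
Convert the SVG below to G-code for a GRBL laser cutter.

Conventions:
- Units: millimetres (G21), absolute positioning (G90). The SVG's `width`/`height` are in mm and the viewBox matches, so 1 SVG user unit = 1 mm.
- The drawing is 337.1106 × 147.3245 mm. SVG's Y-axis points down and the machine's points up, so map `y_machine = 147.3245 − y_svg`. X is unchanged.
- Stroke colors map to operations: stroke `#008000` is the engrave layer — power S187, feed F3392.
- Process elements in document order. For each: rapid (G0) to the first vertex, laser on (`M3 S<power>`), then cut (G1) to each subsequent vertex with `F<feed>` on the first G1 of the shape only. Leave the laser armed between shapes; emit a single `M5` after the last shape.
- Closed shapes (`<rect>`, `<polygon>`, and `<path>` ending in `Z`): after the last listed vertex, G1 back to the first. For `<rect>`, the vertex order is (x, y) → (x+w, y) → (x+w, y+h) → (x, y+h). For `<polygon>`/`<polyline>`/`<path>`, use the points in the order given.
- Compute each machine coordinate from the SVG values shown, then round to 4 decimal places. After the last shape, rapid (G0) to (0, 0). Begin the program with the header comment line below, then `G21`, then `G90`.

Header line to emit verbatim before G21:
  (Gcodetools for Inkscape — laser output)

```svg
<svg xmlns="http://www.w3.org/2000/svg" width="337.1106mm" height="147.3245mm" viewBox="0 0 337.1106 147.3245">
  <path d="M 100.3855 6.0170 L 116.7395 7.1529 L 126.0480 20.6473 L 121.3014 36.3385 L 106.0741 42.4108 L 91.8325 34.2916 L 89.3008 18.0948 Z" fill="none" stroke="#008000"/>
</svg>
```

1 u = 1 mm; y_m = 147.3245 − y.

[1] `<path>` regular polygon, #008000→engrave S187 F3392: (100.3855,141.3075) → (116.7395,140.1716) → (126.0480,126.6772) → (121.3014,110.9860) → (106.0741,104.9137) → (91.8325,113.0329) → (89.3008,129.2297) → (100.3855,141.3075) (closed)

(Gcodetools for Inkscape — laser output)
G21
G90
G0 X100.3855 Y141.3075
M3 S187
G1 X116.7395 Y140.1716 F3392
G1 X126.0480 Y126.6772
G1 X121.3014 Y110.9860
G1 X106.0741 Y104.9137
G1 X91.8325 Y113.0329
G1 X89.3008 Y129.2297
G1 X100.3855 Y141.3075
M5
G0 X0.0000 Y0.0000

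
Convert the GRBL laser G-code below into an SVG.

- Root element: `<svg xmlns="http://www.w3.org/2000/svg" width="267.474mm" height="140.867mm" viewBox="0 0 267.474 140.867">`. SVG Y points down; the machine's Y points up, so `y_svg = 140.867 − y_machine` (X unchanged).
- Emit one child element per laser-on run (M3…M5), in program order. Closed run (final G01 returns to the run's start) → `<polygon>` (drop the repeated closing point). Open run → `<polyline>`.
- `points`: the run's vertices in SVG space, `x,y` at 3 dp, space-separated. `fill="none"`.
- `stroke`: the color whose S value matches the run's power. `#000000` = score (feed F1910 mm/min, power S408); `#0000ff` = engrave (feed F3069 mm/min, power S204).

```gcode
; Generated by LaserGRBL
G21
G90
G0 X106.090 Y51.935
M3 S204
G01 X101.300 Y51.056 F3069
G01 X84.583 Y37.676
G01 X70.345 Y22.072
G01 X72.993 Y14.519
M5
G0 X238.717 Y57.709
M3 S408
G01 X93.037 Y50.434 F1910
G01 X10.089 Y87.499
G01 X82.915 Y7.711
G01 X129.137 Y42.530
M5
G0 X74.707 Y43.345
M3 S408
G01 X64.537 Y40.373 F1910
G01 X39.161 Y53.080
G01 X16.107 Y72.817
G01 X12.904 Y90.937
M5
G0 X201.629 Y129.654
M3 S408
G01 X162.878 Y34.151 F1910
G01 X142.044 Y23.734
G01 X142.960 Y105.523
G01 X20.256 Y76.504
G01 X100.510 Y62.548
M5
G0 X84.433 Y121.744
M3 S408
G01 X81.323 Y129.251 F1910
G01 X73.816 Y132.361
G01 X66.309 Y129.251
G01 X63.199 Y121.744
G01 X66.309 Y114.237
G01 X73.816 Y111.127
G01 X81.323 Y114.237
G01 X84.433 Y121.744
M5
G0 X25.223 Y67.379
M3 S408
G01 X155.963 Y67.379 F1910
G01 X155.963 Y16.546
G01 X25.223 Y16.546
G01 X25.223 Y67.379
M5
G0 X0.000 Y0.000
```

<svg xmlns="http://www.w3.org/2000/svg" width="267.474mm" height="140.867mm" viewBox="0 0 267.474 140.867">
  <polyline points="106.090,88.932 101.300,89.811 84.583,103.191 70.345,118.795 72.993,126.348" fill="none" stroke="#0000ff"/>
  <polyline points="238.717,83.158 93.037,90.433 10.089,53.368 82.915,133.156 129.137,98.337" fill="none" stroke="#000000"/>
  <polyline points="74.707,97.522 64.537,100.494 39.161,87.787 16.107,68.050 12.904,49.930" fill="none" stroke="#000000"/>
  <polyline points="201.629,11.213 162.878,106.716 142.044,117.133 142.960,35.344 20.256,64.363 100.510,78.319" fill="none" stroke="#000000"/>
  <polygon points="84.433,19.123 81.323,11.616 73.816,8.506 66.309,11.616 63.199,19.123 66.309,26.630 73.816,29.740 81.323,26.630" fill="none" stroke="#000000"/>
  <polygon points="25.223,73.488 155.963,73.488 155.963,124.321 25.223,124.321" fill="none" stroke="#000000"/>
</svg>

y_svg = 140.867 − y_m.

[1] S204→`#0000ff` (engrave); open run; points: 106.090,88.932 101.300,89.811 84.583,103.191 70.345,118.795 72.993,126.348

[2] S408→`#000000` (score); open run; points: 238.717,83.158 93.037,90.433 10.089,53.368 82.915,133.156 129.137,98.337

[3] S408→`#000000` (score); open run; points: 74.707,97.522 64.537,100.494 39.161,87.787 16.107,68.050 12.904,49.930

[4] S408→`#000000` (score); open run; points: 201.629,11.213 162.878,106.716 142.044,117.133 142.960,35.344 20.256,64.363 100.510,78.319

[5] S408→`#000000` (score); closed run; points: 84.433,19.123 81.323,11.616 73.816,8.506 66.309,11.616 63.199,19.123 66.309,26.630 73.816,29.740 81.323,26.630

[6] S408→`#000000` (score); closed run; points: 25.223,73.488 155.963,73.488 155.963,124.321 25.223,124.321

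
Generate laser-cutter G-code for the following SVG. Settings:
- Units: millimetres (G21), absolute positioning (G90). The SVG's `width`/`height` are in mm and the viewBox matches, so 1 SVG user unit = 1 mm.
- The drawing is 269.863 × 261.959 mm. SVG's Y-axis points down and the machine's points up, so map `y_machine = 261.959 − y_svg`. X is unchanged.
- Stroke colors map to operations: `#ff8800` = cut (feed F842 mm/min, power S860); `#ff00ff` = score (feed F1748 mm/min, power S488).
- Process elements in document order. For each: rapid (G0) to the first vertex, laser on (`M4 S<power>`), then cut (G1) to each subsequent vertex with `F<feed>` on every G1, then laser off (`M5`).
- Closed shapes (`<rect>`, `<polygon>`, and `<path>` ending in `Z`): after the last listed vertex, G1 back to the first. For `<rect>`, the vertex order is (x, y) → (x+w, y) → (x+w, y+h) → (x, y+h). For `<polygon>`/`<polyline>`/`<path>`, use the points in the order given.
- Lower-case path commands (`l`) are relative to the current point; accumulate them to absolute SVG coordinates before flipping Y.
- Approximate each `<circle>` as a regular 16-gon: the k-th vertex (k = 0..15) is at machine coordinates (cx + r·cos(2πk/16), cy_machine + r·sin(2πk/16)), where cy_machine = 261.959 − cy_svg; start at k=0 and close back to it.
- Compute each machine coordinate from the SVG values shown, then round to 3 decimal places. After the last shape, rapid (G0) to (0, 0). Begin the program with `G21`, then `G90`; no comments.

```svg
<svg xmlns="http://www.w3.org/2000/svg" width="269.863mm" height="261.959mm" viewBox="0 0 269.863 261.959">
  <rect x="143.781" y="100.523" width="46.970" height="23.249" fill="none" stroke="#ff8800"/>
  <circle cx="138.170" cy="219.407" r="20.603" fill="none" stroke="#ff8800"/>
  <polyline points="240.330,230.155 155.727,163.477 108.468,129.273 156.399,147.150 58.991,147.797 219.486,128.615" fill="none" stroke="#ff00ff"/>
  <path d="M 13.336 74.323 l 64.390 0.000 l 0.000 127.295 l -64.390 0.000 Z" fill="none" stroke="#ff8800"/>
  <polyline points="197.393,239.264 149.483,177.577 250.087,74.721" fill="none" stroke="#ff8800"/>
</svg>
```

1 u = 1 mm; y_m = 261.959 − y.

[1] `<rect>` rectangle, #ff8800→cut S860 F842: (143.781,161.436) → (190.751,161.436) → (190.751,138.187) → (143.781,138.187) → (143.781,161.436) (closed)

[2] `<circle>` circle, #ff8800→cut S860 F842: (158.773,42.552) → (157.205,50.436) → (152.739,57.121) → (146.054,61.587) → (138.170,63.155) → (130.286,61.587) → (123.601,57.121) → (119.135,50.436) → (117.567,42.552) → (119.135,34.668) → (123.601,27.983) → (130.286,23.517) → (138.170,21.949) → (146.054,23.517) → (152.739,27.983) → (157.205,34.668) → (158.773,42.552) (closed)

[3] `<polyline>` open polyline, #ff00ff→score S488 F1748: (240.330,31.804) → (155.727,98.482) → (108.468,132.686) → (156.399,114.809) → (58.991,114.162) → (219.486,133.344)

[4] `<path>` rectangle, #ff8800→cut S860 F842: (13.336,187.636) → (77.726,187.636) → (77.726,60.341) → (13.336,60.341) → (13.336,187.636) (closed)

[5] `<polyline>` open polyline, #ff8800→cut S860 F842: (197.393,22.695) → (149.483,84.382) → (250.087,187.238)

G21
G90
G0 X143.781 Y161.436
M4 S860
G1 X190.751 Y161.436 F842
G1 X190.751 Y138.187 F842
G1 X143.781 Y138.187 F842
G1 X143.781 Y161.436 F842
M5
G0 X158.773 Y42.552
M4 S860
G1 X157.205 Y50.436 F842
G1 X152.739 Y57.121 F842
G1 X146.054 Y61.587 F842
G1 X138.170 Y63.155 F842
G1 X130.286 Y61.587 F842
G1 X123.601 Y57.121 F842
G1 X119.135 Y50.436 F842
G1 X117.567 Y42.552 F842
G1 X119.135 Y34.668 F842
G1 X123.601 Y27.983 F842
G1 X130.286 Y23.517 F842
G1 X138.170 Y21.949 F842
G1 X146.054 Y23.517 F842
G1 X152.739 Y27.983 F842
G1 X157.205 Y34.668 F842
G1 X158.773 Y42.552 F842
M5
G0 X240.330 Y31.804
M4 S488
G1 X155.727 Y98.482 F1748
G1 X108.468 Y132.686 F1748
G1 X156.399 Y114.809 F1748
G1 X58.991 Y114.162 F1748
G1 X219.486 Y133.344 F1748
M5
G0 X13.336 Y187.636
M4 S860
G1 X77.726 Y187.636 F842
G1 X77.726 Y60.341 F842
G1 X13.336 Y60.341 F842
G1 X13.336 Y187.636 F842
M5
G0 X197.393 Y22.695
M4 S860
G1 X149.483 Y84.382 F842
G1 X250.087 Y187.238 F842
M5
G0 X0.000 Y0.000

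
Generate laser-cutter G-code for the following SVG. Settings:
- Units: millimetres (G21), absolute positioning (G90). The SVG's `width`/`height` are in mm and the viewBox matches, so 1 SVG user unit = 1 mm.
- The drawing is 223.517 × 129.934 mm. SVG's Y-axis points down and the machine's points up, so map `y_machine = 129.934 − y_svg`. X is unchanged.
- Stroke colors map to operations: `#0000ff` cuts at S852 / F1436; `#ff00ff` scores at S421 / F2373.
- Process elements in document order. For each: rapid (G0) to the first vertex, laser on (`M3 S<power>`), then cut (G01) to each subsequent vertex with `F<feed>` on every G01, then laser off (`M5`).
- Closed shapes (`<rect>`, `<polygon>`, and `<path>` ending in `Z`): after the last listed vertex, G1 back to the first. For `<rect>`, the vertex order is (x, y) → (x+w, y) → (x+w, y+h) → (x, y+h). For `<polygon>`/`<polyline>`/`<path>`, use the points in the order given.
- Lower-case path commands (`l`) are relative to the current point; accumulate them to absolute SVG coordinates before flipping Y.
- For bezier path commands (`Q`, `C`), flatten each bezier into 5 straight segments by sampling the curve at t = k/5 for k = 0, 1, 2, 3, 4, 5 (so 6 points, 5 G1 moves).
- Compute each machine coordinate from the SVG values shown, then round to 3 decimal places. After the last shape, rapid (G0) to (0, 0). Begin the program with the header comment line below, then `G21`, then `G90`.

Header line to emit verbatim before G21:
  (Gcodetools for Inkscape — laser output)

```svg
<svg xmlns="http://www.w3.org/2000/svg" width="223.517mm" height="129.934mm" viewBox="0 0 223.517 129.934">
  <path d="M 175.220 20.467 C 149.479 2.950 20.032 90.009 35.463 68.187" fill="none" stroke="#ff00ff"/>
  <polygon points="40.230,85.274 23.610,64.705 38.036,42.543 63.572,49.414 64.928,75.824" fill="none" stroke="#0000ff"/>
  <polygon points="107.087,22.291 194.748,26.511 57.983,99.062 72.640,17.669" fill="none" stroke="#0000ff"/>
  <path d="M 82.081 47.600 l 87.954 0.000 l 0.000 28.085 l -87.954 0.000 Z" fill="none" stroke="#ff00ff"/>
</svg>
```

(Gcodetools for Inkscape — laser output)
G21
G90
G0 X175.220 Y109.467
M3 S421
G01 X149.319 Y109.136 F2373
G01 X110.461 Y93.952 F2373
G01 X70.578 Y74.162 F2373
G01 X41.601 Y60.012 F2373
G01 X35.463 Y61.747 F2373
M5
G0 X40.230 Y44.660
M3 S852
G01 X23.610 Y65.229 F1436
G01 X38.036 Y87.391 F1436
G01 X63.572 Y80.520 F1436
G01 X64.928 Y54.110 F1436
G01 X40.230 Y44.660 F1436
M5
G0 X107.087 Y107.643
M3 S852
G01 X194.748 Y103.423 F1436
G01 X57.983 Y30.872 F1436
G01 X72.640 Y112.265 F1436
G01 X107.087 Y107.643 F1436
M5
G0 X82.081 Y82.334
M3 S421
G01 X170.035 Y82.334 F2373
G01 X170.035 Y54.249 F2373
G01 X82.081 Y54.249 F2373
G01 X82.081 Y82.334 F2373
M5
G0 X0.000 Y0.000

Since the viewBox matches the mm dimensions, user units are millimetres directly. The only transform is the Y-flip y_m = 129.934 − y_svg.

Shape 1 is a cubic bezier drawn with `<path>`. Its stroke #ff00ff means score at S421, F2373. After flipping Y the toolpath is (175.220,109.467) → (149.319,109.136) → (110.461,93.952) → (70.578,74.162) → (41.601,60.012) → (35.463,61.747).

Shape 2 is a regular polygon drawn with `<polygon>`. Its stroke #0000ff means cut at S852, F1436. After flipping Y the toolpath is (40.230,44.660) → (23.610,65.229) → (38.036,87.391) → (63.572,80.520) → (64.928,54.110) → (40.230,44.660), returning to the start.

Shape 3 is a closed polygon drawn with `<polygon>`. Its stroke #0000ff means cut at S852, F1436. After flipping Y the toolpath is (107.087,107.643) → (194.748,103.423) → (57.983,30.872) → (72.640,112.265) → (107.087,107.643), returning to the start.

Shape 4 is a rectangle drawn with `<path>`. Its stroke #ff00ff means score at S421, F2373. After flipping Y the toolpath is (82.081,82.334) → (170.035,82.334) → (170.035,54.249) → (82.081,54.249) → (82.081,82.334), returning to the start.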